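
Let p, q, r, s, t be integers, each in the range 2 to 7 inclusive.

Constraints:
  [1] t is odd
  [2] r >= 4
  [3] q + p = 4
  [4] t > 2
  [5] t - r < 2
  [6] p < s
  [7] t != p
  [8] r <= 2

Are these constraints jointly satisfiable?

Unsatisfiable

From constraint 2: r ≥ 4. From constraint 8: r ≤ 2. But 2 < 4, so no value of r works.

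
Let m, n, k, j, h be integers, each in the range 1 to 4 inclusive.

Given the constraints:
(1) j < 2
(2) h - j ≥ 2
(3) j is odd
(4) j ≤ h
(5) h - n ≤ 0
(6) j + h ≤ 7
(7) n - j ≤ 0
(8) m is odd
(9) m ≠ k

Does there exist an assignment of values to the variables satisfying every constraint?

Unsatisfiable

Constraints 2, 5, and 7 give n − h ≥ 0, h − j ≥ 2, j − n ≥ 0.
Adding all 3 inequalities: the left sides telescope to 0, and the right sides sum to 0 + 2 + 0 = 2. So 0 ≥ 2, which is false.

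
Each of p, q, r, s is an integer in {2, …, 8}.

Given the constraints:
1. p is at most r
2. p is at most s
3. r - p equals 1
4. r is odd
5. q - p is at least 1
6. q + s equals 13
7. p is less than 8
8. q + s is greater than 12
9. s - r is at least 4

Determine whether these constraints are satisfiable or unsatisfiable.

The assignment p = 2, q = 5, r = 3, s = 8 works:
  constraint 3 holds since r - p = 1.
  constraint 5 holds since q - p = 3.
The rest check out directly.

Satisfiable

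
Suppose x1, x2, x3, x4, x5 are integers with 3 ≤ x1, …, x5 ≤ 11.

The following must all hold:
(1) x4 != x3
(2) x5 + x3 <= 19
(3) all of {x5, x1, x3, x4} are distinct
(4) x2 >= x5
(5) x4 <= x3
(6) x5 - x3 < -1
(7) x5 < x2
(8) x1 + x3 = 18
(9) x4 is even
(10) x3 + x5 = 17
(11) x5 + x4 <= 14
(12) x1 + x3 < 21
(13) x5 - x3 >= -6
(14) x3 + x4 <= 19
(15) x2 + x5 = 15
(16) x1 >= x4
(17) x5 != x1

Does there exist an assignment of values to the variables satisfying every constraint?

Satisfiable

Try x1 = 8, x2 = 8, x3 = 10, x4 = 6, x5 = 7.
Check constraint 2: x5 + x3 = 17; constraint 6: x5 - x3 = -3; constraint 8: x1 + x3 = 18. The remaining constraints are straightforward to verify.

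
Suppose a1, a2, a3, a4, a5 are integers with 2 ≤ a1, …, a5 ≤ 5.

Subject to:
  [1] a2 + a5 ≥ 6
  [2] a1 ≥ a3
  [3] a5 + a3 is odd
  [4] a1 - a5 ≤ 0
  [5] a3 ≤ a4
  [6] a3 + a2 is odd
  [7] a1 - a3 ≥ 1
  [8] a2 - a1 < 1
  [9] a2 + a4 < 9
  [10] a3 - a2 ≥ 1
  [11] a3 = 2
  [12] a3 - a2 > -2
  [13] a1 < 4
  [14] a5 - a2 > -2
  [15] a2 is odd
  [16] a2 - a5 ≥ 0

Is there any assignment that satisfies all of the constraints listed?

Unsatisfiable

Constraints 4, 7, 10, and 16 give a5 − a1 ≥ 0, a1 − a3 ≥ 1, a3 − a2 ≥ 1, a2 − a5 ≥ 0.
Adding all 4 inequalities: the left sides telescope to 0, and the right sides sum to 0 + 1 + 1 + 0 = 2. So 0 ≥ 2, which is false.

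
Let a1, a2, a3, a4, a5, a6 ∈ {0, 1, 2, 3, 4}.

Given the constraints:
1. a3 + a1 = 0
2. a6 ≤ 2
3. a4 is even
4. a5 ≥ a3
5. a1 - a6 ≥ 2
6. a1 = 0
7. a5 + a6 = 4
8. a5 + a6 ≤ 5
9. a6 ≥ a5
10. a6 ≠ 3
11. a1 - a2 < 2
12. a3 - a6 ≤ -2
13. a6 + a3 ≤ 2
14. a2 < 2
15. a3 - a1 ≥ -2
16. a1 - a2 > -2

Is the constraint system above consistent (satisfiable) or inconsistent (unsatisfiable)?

Constraints 5, 12, and 15 give a6 − a3 ≥ 2, a3 − a1 ≥ -2, a1 − a6 ≥ 2.
Adding all 3 inequalities: the left sides telescope to 0, and the right sides sum to 2 + (-2) + 2 = 2. So 0 ≥ 2, which is false.

Unsatisfiable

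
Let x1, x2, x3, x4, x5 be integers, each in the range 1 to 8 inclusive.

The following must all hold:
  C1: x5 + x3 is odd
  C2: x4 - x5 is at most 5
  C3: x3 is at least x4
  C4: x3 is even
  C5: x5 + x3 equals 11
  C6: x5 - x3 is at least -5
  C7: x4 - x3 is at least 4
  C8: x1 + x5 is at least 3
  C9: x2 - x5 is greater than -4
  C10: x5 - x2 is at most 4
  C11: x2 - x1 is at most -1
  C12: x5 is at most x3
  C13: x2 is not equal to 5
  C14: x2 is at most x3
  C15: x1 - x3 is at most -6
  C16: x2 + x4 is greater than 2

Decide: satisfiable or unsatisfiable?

Constraints 2, 7, 10, 11, and 15 give x5 − x4 ≥ -5, x4 − x3 ≥ 4, x3 − x1 ≥ 6, x1 − x2 ≥ 1, x2 − x5 ≥ -4.
Adding all 5 inequalities: the left sides telescope to 0, and the right sides sum to (-5) + 4 + 6 + 1 + (-4) = 2. So 0 ≥ 2, which is false.

Unsatisfiable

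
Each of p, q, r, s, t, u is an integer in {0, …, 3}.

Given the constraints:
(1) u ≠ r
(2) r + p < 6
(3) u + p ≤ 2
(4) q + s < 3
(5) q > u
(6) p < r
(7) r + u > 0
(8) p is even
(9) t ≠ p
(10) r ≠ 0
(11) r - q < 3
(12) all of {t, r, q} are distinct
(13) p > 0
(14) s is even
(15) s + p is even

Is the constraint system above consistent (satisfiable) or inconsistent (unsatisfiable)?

Setting (p, q, r, s, t, u) = (2, 2, 3, 0, 0, 0) satisfies everything: constraint 2: r + p = 5; constraint 3: u + p = 2, and the others follow.

Satisfiable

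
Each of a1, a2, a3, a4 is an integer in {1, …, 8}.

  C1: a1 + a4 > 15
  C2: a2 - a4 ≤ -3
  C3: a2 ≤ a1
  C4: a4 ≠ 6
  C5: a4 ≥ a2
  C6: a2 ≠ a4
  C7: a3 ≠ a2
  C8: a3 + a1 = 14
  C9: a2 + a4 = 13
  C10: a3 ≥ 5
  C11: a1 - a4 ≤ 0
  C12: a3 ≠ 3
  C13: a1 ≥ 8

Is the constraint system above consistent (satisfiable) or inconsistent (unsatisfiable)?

Take a1 = 8, a2 = 5, a3 = 6, a4 = 8. Then constraint 1: a1 + a4 = 16; constraint 2: a2 - a4 = -3, and every other listed constraint is also met.

Satisfiable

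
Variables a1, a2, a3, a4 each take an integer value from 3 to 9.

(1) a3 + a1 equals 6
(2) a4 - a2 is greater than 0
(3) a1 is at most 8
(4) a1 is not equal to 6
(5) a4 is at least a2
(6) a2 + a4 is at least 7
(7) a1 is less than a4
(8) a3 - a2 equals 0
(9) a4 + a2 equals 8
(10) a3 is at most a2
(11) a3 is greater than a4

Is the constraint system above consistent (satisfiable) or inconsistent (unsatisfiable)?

Unsatisfiable

Constraints 2, 10, and 11 give a2 < a4, a4 < a3, a3 ≤ a2. Chaining: a2 < a4 < a3 ≤ a2, which forces a2 < a2 — impossible.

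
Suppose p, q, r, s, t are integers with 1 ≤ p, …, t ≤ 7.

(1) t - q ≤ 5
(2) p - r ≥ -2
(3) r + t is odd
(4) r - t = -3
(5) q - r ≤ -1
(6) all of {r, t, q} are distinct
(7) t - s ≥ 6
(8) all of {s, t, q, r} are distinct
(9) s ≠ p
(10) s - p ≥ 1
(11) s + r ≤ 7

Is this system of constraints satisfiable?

Unsatisfiable

Constraints 1, 2, 5, 7, and 10 give s − p ≥ 1, p − r ≥ -2, r − q ≥ 1, q − t ≥ -5, t − s ≥ 6.
Adding all 5 inequalities: the left sides telescope to 0, and the right sides sum to 1 + (-2) + 1 + (-5) + 6 = 1. So 0 ≥ 1, which is false.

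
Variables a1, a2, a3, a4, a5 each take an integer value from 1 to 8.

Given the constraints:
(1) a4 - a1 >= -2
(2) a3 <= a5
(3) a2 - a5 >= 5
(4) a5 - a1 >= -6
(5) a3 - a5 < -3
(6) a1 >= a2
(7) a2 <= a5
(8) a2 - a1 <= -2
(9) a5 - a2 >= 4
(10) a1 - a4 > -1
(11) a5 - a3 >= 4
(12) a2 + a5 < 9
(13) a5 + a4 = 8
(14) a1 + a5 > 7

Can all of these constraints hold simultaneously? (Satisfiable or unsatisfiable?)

Constraints 3, 4, and 8 give a1 − a2 ≥ 2, a2 − a5 ≥ 5, a5 − a1 ≥ -6.
Adding all 3 inequalities: the left sides telescope to 0, and the right sides sum to 2 + 5 + (-6) = 1. So 0 ≥ 1, which is false.

Unsatisfiable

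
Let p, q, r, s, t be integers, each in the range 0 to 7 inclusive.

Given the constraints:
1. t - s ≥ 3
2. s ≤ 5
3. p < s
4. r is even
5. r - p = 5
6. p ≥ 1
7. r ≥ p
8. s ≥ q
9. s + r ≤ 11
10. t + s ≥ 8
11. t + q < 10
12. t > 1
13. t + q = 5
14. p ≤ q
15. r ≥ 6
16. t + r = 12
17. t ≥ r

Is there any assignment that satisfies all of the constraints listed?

From constraints 15 and 17: t ≥ r ≥ 6. From constraints 6 and 14: q ≥ p ≥ 1. Hence t + q ≥ 7. But constraint 13 requires t + q = 5, and 5 < 7. Contradiction.

Unsatisfiable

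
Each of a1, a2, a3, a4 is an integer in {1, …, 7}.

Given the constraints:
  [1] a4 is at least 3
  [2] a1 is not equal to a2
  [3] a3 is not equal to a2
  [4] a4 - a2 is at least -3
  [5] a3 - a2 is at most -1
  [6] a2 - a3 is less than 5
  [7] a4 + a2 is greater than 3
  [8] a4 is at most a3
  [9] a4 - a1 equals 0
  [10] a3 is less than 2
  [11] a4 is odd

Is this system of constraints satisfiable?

From constraints 1 and 8: a3 ≥ a4 and a4 ≥ 3, so a3 ≥ 3. From constraint 10: a3 ≤ 1. But 1 < 3, so no value of a3 works.

Unsatisfiable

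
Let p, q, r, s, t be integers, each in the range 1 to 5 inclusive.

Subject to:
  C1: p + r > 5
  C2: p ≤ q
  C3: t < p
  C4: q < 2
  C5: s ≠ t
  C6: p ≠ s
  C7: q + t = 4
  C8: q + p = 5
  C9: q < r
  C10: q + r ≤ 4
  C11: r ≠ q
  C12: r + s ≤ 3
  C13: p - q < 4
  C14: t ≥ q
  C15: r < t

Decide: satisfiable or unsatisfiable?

Constraints 2, 3, 9, and 15 give t < p, p ≤ q, q < r, r < t. Chaining: t < p ≤ q < r < t, which forces t < t — impossible.

Unsatisfiable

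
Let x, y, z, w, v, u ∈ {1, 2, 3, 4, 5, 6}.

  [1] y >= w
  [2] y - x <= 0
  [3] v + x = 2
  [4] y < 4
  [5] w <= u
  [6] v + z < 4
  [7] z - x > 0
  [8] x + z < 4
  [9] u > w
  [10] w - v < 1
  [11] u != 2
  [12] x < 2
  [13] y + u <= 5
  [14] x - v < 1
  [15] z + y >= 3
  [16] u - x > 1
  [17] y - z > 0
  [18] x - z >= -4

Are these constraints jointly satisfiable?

Constraints 2, 7, and 17 give z < y, y ≤ x, x < z. Chaining: z < y ≤ x < z, which forces z < z — impossible.

Unsatisfiable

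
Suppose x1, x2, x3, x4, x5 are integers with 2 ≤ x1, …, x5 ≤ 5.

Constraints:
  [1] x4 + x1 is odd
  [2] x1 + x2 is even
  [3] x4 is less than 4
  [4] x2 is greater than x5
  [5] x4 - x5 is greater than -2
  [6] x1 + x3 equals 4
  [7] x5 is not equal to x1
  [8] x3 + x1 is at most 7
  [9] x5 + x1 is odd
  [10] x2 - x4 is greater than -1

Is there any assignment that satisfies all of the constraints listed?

Satisfiable

The assignment x1 = 2, x2 = 4, x3 = 2, x4 = 3, x5 = 3 works:
  constraint 5 holds since x4 - x5 = 0.
  constraint 6 holds since x1 + x3 = 4.
The rest check out directly.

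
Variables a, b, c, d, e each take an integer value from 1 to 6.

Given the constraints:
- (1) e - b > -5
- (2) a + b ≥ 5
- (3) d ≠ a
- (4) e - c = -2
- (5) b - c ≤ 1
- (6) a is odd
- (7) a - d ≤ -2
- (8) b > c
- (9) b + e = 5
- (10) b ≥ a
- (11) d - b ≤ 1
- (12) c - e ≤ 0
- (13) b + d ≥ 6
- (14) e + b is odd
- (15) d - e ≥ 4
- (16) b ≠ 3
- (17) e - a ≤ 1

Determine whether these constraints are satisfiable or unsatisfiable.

Constraints 5, 11, 12, and 15 give d − e ≥ 4, e − c ≥ 0, c − b ≥ -1, b − d ≥ -1.
Adding all 4 inequalities: the left sides telescope to 0, and the right sides sum to 4 + 0 + (-1) + (-1) = 2. So 0 ≥ 2, which is false.

Unsatisfiable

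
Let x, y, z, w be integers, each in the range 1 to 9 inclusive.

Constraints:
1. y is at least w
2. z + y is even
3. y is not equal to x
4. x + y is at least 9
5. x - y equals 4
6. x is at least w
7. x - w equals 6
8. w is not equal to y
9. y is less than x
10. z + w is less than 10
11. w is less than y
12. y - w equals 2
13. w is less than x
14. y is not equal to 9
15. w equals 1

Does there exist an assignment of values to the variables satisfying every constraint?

Satisfiable

The assignment x = 7, y = 3, z = 7, w = 1 works:
  constraint 4 holds since x + y = 10.
  constraint 5 holds since x - y = 4.
The rest check out directly.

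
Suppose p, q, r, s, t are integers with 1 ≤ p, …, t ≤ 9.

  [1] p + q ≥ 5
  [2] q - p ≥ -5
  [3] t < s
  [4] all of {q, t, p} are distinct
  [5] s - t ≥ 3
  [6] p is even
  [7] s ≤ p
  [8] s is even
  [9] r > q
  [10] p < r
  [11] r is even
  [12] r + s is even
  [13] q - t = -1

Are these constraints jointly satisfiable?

The assignment p = 6, q = 1, r = 8, s = 6, t = 2 works:
  constraint 1 holds since p + q = 7.
  constraint 2 holds since q - p = -5.
The rest check out directly.

Satisfiable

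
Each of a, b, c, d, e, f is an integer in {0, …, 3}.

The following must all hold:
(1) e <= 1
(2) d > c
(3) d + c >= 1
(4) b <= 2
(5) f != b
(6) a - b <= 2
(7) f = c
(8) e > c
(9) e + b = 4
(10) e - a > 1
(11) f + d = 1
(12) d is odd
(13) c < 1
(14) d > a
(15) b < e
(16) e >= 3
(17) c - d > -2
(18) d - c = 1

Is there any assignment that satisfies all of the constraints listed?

Unsatisfiable

From constraint 1: e ≤ 1. From constraint 4: b ≤ 2. Hence e + b ≤ 3. But constraint 9 requires e + b = 4, and 4 > 3. Contradiction.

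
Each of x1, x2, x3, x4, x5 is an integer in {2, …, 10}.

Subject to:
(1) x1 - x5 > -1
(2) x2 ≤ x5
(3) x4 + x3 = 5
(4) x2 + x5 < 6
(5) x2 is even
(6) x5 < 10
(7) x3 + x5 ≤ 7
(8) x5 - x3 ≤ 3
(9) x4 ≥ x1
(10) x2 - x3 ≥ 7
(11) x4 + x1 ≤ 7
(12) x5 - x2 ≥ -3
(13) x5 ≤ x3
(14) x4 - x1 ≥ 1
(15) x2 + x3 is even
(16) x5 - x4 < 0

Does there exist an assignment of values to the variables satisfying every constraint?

Unsatisfiable

Constraints 8, 10, and 12 give x5 − x2 ≥ -3, x2 − x3 ≥ 7, x3 − x5 ≥ -3.
Adding all 3 inequalities: the left sides telescope to 0, and the right sides sum to (-3) + 7 + (-3) = 1. So 0 ≥ 1, which is false.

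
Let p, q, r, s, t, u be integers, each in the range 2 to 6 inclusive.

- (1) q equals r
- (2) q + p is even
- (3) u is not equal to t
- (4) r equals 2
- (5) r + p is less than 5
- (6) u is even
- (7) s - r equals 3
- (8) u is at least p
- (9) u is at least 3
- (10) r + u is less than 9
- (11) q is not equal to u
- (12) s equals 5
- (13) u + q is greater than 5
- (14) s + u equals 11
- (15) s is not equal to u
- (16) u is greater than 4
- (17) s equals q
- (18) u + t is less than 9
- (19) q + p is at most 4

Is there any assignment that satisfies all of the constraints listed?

Unsatisfiable

Constraint 12 fixes s = 5 and constraint 4 fixes r = 2. Constraints 1 and 17 give s = q = r, so s = r. But 5 ≠ 2 — contradiction.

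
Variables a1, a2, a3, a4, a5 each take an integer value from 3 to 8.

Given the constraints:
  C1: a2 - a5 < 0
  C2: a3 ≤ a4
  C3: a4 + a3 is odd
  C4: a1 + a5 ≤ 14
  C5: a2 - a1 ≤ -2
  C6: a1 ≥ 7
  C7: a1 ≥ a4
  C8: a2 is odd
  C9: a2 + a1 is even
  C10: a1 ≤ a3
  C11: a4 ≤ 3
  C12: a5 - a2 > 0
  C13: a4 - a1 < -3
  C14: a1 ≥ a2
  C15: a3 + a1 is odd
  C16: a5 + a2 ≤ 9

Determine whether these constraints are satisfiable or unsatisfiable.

From constraints 6 and 10: a3 ≥ a1 and a1 ≥ 7, so a3 ≥ 7. From constraints 2 and 11: a3 ≤ a4 and a4 ≤ 3, so a3 ≤ 3. But 3 < 7, so no value of a3 works.

Unsatisfiable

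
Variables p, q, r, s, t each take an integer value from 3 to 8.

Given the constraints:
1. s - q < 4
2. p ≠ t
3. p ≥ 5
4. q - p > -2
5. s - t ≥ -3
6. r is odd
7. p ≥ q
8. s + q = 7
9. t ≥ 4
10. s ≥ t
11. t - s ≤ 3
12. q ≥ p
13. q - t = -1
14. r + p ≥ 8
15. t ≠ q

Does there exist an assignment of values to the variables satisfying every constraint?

From constraints 9 and 10: s ≥ t ≥ 4. From constraints 3 and 12: q ≥ p ≥ 5. Hence s + q ≥ 9. But constraint 8 requires s + q = 7, and 7 < 9. Contradiction.

Unsatisfiable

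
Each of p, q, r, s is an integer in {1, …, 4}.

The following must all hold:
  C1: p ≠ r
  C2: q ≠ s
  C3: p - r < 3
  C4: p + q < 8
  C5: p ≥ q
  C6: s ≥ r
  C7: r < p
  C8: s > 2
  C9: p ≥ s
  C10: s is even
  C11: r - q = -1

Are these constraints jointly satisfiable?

Satisfiable

The assignment p = 4, q = 3, r = 2, s = 4 works:
  constraint 3 holds since p - r = 2.
  constraint 4 holds since p + q = 7.
  constraint 11 holds since r - q = -1.
The rest check out directly.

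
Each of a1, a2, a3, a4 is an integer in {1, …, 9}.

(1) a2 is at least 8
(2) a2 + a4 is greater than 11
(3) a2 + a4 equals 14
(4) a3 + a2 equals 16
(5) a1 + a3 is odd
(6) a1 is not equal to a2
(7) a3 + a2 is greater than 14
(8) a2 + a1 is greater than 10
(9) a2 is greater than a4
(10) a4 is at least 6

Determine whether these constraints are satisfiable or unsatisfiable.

One satisfying assignment is a1 = 3, a2 = 8, a3 = 8, a4 = 6.
For the less obvious constraints — constraint 2: a2 + a4 = 14; constraint 3: a2 + a4 = 14; constraint 4: a3 + a2 = 16 — and the others hold by inspection.

Satisfiable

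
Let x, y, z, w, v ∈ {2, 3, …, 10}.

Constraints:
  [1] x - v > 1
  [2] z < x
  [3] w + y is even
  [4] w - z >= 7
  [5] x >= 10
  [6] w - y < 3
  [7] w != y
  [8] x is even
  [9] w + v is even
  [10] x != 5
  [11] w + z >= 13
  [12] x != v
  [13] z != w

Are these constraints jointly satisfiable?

Satisfiable

Setting (x, y, z, w, v) = (10, 8, 3, 10, 6) satisfies everything: constraint 1: x - v = 4; constraint 4: w - z = 7; constraint 6: w - y = 2, and the others follow.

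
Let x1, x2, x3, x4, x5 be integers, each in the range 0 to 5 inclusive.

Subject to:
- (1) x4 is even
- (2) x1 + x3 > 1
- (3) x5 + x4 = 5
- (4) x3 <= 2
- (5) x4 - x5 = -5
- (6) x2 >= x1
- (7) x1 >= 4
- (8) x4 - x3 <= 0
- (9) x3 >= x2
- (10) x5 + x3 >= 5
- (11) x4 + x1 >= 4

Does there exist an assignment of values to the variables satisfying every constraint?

Unsatisfiable

From constraints 6 and 7: x2 ≥ x1 and x1 ≥ 4, so x2 ≥ 4. From constraints 4 and 9: x2 ≤ x3 and x3 ≤ 2, so x2 ≤ 2. But 2 < 4, so no value of x2 works.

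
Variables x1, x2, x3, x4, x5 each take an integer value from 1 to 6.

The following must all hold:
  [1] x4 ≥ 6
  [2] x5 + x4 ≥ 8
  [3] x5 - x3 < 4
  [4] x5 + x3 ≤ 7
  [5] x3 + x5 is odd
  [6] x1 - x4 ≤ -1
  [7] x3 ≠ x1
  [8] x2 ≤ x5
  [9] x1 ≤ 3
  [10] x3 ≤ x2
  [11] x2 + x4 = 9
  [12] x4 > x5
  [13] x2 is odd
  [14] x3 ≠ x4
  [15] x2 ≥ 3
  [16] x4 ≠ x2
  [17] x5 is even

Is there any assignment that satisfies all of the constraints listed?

Try x1 = 2, x2 = 3, x3 = 1, x4 = 6, x5 = 4.
Check constraint 2: x5 + x4 = 10; constraint 3: x5 - x3 = 3; constraint 4: x5 + x3 = 5. The remaining constraints are straightforward to verify.

Satisfiable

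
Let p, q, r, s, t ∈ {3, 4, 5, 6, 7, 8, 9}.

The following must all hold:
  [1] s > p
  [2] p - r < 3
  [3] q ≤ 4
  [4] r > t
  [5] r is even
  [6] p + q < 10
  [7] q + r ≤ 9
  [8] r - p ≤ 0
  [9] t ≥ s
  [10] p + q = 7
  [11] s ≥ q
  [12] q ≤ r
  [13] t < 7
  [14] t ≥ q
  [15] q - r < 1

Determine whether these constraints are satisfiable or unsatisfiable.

Unsatisfiable

Constraints 1, 4, 8, and 9 give s ≤ t, t < r, r ≤ p, p < s. Chaining: s ≤ t < r ≤ p < s, which forces s < s — impossible.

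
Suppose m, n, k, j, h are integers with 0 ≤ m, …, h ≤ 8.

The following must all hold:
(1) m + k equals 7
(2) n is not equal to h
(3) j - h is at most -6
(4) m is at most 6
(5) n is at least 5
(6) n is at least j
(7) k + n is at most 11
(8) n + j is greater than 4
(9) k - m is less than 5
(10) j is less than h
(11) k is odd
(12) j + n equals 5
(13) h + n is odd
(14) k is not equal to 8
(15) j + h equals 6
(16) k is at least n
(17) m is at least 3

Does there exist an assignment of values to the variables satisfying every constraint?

Unsatisfiable

From constraint 17: m ≥ 3. From constraints 5 and 16: k ≥ n ≥ 5. Hence m + k ≥ 8. But constraint 1 requires m + k = 7, and 7 < 8. Contradiction.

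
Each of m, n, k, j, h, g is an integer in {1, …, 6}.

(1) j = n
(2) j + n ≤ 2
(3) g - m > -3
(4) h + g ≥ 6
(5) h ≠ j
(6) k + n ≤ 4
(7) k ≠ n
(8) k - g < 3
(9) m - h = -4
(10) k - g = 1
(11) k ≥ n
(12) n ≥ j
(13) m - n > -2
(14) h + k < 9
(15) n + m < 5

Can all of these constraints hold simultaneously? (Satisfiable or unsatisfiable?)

Satisfiable

Setting (m, n, k, j, h, g) = (1, 1, 2, 1, 5, 1) satisfies everything: constraint 2: j + n = 2; constraint 3: g - m = 0, and the others follow.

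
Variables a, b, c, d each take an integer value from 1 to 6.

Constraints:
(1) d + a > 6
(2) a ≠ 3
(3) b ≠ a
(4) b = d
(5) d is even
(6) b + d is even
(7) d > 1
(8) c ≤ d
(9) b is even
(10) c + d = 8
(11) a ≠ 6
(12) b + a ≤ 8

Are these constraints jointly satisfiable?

Satisfiable

Take a = 2, b = 6, c = 2, d = 6. Then constraint 1: d + a = 8; constraint 10: c + d = 8; constraint 12: b + a = 8, and every other listed constraint is also met.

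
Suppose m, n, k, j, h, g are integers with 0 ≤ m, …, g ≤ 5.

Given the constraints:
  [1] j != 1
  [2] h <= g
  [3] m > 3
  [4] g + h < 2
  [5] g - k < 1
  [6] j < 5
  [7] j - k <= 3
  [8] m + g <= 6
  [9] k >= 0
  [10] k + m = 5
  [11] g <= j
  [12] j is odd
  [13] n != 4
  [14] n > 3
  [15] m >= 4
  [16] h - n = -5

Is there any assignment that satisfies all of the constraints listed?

Satisfiable

Take m = 4, n = 5, k = 1, j = 3, h = 0, g = 1. Then constraint 4: g + h = 1; constraint 5: g - k = 0, and every other listed constraint is also met.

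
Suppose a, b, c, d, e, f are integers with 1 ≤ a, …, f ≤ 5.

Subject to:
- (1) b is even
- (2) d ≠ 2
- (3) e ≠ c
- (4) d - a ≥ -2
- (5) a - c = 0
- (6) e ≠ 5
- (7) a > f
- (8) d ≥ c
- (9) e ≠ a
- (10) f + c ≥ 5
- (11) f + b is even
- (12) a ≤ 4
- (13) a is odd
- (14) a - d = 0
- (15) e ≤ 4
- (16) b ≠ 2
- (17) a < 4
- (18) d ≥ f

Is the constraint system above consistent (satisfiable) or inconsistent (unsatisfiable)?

Satisfiable

Setting (a, b, c, d, e, f) = (3, 4, 3, 3, 1, 2) satisfies everything: constraint 4: d - a = 0; constraint 5: a - c = 0; constraint 10: f + c = 5, and the others follow.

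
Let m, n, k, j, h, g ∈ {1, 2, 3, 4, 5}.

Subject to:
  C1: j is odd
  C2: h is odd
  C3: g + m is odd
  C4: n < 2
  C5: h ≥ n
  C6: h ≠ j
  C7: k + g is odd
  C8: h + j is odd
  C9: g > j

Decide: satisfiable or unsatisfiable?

Unsatisfiable

Constraint 2 makes h odd and constraint 1 makes j odd, so h + j must be even. Constraint 8 says h + j is odd — contradiction.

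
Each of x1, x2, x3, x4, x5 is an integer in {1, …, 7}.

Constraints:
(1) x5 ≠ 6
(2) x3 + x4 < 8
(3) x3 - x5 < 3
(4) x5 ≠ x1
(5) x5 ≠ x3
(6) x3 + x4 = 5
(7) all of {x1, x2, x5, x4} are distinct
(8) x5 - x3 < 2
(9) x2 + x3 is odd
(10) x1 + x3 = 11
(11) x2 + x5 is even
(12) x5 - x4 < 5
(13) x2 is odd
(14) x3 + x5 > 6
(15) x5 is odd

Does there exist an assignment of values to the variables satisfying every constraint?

Take x1 = 7, x2 = 5, x3 = 4, x4 = 1, x5 = 3. Then constraint 2: x3 + x4 = 5; constraint 3: x3 - x5 = 1, and every other listed constraint is also met.

Satisfiable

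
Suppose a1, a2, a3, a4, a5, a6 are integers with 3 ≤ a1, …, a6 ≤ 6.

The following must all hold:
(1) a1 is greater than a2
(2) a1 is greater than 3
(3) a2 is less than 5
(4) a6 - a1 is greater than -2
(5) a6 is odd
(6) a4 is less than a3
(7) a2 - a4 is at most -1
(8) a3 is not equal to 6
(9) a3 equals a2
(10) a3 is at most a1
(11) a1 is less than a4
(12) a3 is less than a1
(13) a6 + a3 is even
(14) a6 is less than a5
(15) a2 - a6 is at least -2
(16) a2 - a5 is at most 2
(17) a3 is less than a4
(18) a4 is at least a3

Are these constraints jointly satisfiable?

Constraints 6, 11, and 12 give a3 < a1, a1 < a4, a4 < a3. Chaining: a3 < a1 < a4 < a3, which forces a3 < a3 — impossible.

Unsatisfiable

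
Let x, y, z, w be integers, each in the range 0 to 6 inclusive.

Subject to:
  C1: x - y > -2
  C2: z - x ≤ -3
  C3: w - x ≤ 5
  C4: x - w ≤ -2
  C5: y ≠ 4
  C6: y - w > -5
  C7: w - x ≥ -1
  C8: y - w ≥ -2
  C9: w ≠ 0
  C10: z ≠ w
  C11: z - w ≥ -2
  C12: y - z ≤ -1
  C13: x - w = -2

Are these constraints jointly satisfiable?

Unsatisfiable

Constraints 2, 7, 8, and 12 give x − z ≥ 3, z − y ≥ 1, y − w ≥ -2, w − x ≥ -1.
Adding all 4 inequalities: the left sides telescope to 0, and the right sides sum to 3 + 1 + (-2) + (-1) = 1. So 0 ≥ 1, which is false.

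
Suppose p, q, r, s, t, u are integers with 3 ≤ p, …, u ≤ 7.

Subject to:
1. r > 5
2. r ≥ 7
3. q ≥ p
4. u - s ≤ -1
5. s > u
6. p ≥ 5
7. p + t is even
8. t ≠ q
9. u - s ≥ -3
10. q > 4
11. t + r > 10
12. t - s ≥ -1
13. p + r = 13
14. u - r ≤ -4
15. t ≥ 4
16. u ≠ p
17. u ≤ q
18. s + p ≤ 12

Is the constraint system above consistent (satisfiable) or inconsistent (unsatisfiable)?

Satisfiable

One satisfying assignment is p = 6, q = 7, r = 7, s = 4, t = 6, u = 3.
For the less obvious constraints — constraint 4: u - s = -1; constraint 9: u - s = -1 — and the others hold by inspection.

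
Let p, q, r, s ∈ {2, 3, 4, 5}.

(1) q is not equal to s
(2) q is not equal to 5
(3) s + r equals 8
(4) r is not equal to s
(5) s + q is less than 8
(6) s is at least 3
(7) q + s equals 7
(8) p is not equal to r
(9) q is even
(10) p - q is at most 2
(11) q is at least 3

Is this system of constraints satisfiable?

Satisfiable

One satisfying assignment is p = 3, q = 4, r = 5, s = 3.
For the less obvious constraints — constraint 3: s + r = 8; constraint 5: s + q = 7; constraint 7: q + s = 7 — and the others hold by inspection.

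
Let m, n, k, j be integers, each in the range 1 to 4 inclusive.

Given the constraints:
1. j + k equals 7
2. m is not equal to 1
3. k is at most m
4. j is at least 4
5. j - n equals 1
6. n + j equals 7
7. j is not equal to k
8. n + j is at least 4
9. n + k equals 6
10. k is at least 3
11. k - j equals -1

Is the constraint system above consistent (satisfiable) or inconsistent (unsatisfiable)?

Try m = 4, n = 3, k = 3, j = 4.
Check constraint 1: j + k = 7; constraint 5: j - n = 1. The remaining constraints are straightforward to verify.

Satisfiable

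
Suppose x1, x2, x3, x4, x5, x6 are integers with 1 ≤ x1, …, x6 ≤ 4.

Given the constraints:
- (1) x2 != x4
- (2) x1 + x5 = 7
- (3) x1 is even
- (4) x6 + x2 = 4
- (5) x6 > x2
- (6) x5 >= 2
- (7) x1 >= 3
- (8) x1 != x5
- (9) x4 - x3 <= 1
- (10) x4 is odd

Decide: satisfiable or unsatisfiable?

Try x1 = 4, x2 = 1, x3 = 2, x4 = 3, x5 = 3, x6 = 3.
Check constraint 2: x1 + x5 = 7; constraint 4: x6 + x2 = 4; constraint 9: x4 - x3 = 1. The remaining constraints are straightforward to verify.

Satisfiable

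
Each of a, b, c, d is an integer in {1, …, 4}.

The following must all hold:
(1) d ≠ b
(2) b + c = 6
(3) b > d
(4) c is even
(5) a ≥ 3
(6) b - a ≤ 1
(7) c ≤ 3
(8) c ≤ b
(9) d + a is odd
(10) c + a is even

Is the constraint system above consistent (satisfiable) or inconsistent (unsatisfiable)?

Satisfiable

The assignment a = 4, b = 4, c = 2, d = 3 works:
  constraint 2 holds since b + c = 6.
  constraint 4 holds since c = 2 is even.
  constraint 6 holds since b - a = 0.
The rest check out directly.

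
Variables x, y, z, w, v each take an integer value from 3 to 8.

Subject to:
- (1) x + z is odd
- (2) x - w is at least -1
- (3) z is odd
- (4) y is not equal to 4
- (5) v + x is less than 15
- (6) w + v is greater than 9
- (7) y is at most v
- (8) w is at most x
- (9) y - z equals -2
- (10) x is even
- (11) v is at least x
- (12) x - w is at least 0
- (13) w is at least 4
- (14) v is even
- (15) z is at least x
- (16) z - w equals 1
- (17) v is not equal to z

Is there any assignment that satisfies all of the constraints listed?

Satisfiable

The assignment x = 4, y = 3, z = 5, w = 4, v = 8 works:
  constraint 2 holds since x - w = 0.
  constraint 5 holds since v + x = 12.
  constraint 6 holds since w + v = 12.
The rest check out directly.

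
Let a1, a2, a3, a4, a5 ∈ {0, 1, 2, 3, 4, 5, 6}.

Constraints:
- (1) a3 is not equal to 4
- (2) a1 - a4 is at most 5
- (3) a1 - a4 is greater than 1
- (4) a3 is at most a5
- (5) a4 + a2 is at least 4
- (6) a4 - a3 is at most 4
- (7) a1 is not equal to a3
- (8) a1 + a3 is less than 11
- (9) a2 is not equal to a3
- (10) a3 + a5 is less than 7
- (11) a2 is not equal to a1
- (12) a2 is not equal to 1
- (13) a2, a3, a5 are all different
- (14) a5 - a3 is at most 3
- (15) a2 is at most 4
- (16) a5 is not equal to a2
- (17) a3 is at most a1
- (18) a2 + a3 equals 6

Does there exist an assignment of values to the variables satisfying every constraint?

The assignment a1 = 6, a2 = 4, a3 = 2, a4 = 3, a5 = 3 works:
  constraint 2 holds since a1 - a4 = 3.
  constraint 3 holds since a1 - a4 = 3.
The rest check out directly.

Satisfiable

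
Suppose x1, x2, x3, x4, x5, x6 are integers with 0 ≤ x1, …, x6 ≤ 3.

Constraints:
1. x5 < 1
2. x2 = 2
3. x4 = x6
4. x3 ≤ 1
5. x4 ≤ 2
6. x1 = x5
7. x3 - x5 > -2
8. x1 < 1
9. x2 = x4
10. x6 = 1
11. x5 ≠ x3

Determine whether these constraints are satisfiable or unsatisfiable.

Unsatisfiable

Constraint 2 fixes x2 = 2 and constraint 10 fixes x6 = 1. Constraints 3 and 9 give x2 = x4 = x6, so x2 = x6. But 2 ≠ 1 — contradiction.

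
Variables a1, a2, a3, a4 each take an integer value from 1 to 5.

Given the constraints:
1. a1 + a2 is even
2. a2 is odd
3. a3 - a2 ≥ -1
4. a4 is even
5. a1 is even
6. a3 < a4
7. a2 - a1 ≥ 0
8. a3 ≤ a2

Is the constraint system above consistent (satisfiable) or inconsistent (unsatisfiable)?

Constraint 5 makes a1 even and constraint 2 makes a2 odd, so a1 + a2 must be odd. Constraint 1 says a1 + a2 is even — contradiction.

Unsatisfiable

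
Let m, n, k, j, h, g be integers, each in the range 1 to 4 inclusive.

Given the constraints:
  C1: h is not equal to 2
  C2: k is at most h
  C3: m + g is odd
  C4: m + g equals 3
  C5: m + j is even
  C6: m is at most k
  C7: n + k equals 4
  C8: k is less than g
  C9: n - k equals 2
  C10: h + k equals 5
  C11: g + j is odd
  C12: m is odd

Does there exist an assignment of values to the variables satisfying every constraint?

Satisfiable

Try m = 1, n = 3, k = 1, j = 1, h = 4, g = 2.
Check constraint 4: m + g = 3; constraint 7: n + k = 4. The remaining constraints are straightforward to verify.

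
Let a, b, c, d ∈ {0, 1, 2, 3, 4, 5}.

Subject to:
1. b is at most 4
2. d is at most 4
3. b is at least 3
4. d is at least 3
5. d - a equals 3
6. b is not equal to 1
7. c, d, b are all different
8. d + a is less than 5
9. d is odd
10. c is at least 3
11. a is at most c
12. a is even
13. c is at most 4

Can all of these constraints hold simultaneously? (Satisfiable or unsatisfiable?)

Constraints 1, 2, 3, 4, 10, and 13 confine each of c, d, b to the 2 values {3, 4}.
Constraint 7 requires all 3 of them to be distinct, but only 2 values are available — impossible by the pigeonhole principle.

Unsatisfiable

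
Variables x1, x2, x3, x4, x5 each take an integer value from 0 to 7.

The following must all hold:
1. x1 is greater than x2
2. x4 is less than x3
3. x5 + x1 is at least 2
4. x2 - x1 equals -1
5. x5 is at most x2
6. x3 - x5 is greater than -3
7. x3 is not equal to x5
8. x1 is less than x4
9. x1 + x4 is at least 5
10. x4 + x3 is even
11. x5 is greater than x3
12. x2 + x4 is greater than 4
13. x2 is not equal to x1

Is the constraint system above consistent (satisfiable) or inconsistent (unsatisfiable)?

Unsatisfiable

Constraints 1, 2, 5, 8, and 11 give x5 ≤ x2, x2 < x1, x1 < x4, x4 < x3, x3 < x5. Chaining: x5 ≤ x2 < x1 < x4 < x3 < x5, which forces x5 < x5 — impossible.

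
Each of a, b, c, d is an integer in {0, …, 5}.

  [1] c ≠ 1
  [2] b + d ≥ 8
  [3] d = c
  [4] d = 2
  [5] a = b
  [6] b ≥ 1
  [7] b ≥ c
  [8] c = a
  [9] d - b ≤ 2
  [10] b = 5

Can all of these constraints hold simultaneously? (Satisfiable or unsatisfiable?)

Unsatisfiable

Constraint 4 fixes d = 2 and constraint 10 fixes b = 5. Constraints 3, 5, and 8 give d = c = a = b, so d = b. But 2 ≠ 5 — contradiction.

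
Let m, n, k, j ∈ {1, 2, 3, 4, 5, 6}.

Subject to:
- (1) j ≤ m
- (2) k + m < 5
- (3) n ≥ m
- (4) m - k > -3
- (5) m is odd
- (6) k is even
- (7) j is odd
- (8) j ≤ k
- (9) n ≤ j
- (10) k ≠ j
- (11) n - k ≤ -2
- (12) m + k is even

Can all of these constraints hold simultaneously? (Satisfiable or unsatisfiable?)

Unsatisfiable

Constraint 5 makes m odd and constraint 6 makes k even, so m + k must be odd. Constraint 12 says m + k is even — contradiction.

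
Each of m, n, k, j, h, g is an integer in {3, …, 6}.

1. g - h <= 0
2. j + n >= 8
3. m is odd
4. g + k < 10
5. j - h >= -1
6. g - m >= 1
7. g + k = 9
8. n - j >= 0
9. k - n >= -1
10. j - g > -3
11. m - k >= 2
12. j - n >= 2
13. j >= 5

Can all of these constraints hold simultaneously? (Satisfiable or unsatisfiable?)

Unsatisfiable

Constraints 1, 5, 6, 8, 9, and 11 give k − n ≥ -1, n − j ≥ 0, j − h ≥ -1, h − g ≥ 0, g − m ≥ 1, m − k ≥ 2.
Adding all 6 inequalities: the left sides telescope to 0, and the right sides sum to (-1) + 0 + (-1) + 0 + 1 + 2 = 1. So 0 ≥ 1, which is false.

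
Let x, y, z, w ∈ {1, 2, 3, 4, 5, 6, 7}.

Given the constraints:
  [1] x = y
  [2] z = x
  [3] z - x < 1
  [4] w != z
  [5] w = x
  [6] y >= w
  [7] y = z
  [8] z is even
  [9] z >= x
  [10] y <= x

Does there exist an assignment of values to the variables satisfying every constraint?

From constraints 1, 5, and 7, w = x = y = z, so w = z. But constraint 4 says w ≠ z. Contradiction.

Unsatisfiable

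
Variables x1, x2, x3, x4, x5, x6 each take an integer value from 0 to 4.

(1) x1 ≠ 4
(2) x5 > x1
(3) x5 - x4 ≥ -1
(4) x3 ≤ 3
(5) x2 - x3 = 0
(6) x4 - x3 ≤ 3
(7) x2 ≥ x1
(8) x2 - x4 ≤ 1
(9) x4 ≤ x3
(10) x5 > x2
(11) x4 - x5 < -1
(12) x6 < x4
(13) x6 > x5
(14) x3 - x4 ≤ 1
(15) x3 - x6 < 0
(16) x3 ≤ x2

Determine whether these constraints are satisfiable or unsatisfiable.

Unsatisfiable

Constraints 9, 10, 12, 13, and 16 give x6 < x4, x4 ≤ x3, x3 ≤ x2, x2 < x5, x5 < x6. Chaining: x6 < x4 ≤ x3 ≤ x2 < x5 < x6, which forces x6 < x6 — impossible.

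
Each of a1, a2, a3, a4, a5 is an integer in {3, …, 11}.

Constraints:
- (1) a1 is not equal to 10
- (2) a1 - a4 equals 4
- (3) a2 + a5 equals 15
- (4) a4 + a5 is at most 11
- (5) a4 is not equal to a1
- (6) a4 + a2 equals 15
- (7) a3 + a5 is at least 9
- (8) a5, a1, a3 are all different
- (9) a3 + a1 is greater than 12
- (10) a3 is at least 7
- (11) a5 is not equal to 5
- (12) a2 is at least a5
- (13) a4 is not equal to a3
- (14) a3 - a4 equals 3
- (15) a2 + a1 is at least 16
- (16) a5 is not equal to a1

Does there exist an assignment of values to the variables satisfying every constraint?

The assignment a1 = 8, a2 = 11, a3 = 7, a4 = 4, a5 = 4 works:
  constraint 2 holds since a1 - a4 = 4.
  constraint 3 holds since a2 + a5 = 15.
  constraint 4 holds since a4 + a5 = 8.
The rest check out directly.

Satisfiable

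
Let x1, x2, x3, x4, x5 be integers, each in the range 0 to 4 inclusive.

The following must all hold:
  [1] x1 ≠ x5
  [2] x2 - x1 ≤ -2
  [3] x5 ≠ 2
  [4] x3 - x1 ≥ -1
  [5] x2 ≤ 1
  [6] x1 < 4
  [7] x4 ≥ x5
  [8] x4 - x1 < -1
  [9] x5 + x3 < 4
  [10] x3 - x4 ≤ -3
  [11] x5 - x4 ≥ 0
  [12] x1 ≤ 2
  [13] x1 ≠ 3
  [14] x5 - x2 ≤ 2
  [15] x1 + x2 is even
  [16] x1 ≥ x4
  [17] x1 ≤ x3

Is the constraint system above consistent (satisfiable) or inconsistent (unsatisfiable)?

Unsatisfiable

Constraints 2, 4, 10, 11, and 14 give x3 − x1 ≥ -1, x1 − x2 ≥ 2, x2 − x5 ≥ -2, x5 − x4 ≥ 0, x4 − x3 ≥ 3.
Adding all 5 inequalities: the left sides telescope to 0, and the right sides sum to (-1) + 2 + (-2) + 0 + 3 = 2. So 0 ≥ 2, which is false.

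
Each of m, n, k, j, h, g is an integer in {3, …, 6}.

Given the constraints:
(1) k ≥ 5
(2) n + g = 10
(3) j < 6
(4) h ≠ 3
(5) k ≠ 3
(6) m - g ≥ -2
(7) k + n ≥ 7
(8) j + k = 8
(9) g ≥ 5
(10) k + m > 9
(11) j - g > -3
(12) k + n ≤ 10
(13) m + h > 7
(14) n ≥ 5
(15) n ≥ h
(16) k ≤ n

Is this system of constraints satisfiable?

One satisfying assignment is m = 5, n = 5, k = 5, j = 3, h = 4, g = 5.
For the less obvious constraints — constraint 2: n + g = 10; constraint 6: m - g = 0; constraint 7: k + n = 10 — and the others hold by inspection.

Satisfiable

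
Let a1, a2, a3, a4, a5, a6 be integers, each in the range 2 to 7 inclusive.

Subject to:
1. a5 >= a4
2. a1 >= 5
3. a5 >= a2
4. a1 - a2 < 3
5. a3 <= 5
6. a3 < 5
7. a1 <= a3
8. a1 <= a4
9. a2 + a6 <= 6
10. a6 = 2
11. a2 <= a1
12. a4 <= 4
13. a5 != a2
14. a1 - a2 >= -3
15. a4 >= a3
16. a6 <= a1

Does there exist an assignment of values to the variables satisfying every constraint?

Unsatisfiable

From constraints 2 and 7: a3 ≥ a1 and a1 ≥ 5, so a3 ≥ 5. From constraints 12 and 15: a3 ≤ a4 and a4 ≤ 4, so a3 ≤ 4. But 4 < 5, so no value of a3 works.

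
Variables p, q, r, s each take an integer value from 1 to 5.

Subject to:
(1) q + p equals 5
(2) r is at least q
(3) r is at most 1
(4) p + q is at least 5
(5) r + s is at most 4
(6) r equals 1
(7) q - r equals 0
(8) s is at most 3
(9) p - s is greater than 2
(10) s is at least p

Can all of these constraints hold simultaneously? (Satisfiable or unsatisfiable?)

From constraints 2 and 3: q ≤ r ≤ 1. From constraints 8 and 10: p ≤ s ≤ 3. Hence q + p ≤ 4. But constraint 1 requires q + p = 5, and 5 > 4. Contradiction.

Unsatisfiable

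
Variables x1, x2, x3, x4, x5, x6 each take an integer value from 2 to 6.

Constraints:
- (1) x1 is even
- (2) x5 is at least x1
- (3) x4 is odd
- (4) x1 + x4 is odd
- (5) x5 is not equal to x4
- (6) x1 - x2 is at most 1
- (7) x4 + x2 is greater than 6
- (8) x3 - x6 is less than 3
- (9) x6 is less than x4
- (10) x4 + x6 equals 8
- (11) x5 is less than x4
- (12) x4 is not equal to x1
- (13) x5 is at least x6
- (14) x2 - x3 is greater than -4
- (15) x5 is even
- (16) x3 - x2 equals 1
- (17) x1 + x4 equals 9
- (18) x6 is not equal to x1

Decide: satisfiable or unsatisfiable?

Satisfiable

One satisfying assignment is x1 = 4, x2 = 4, x3 = 5, x4 = 5, x5 = 4, x6 = 3.
For the less obvious constraints — constraint 6: x1 - x2 = 0; constraint 7: x4 + x2 = 9 — and the others hold by inspection.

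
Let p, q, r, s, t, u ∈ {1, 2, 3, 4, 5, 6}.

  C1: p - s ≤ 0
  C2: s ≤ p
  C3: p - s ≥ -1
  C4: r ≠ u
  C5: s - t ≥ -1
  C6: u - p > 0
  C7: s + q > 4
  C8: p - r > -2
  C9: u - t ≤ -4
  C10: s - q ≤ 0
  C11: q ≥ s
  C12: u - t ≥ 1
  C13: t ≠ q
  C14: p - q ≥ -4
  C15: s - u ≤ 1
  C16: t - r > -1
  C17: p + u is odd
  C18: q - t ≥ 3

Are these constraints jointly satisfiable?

Constraints 1, 9, 14, 15, and 18 give s − p ≥ 0, p − q ≥ -4, q − t ≥ 3, t − u ≥ 4, u − s ≥ -1.
Adding all 5 inequalities: the left sides telescope to 0, and the right sides sum to 0 + (-4) + 3 + 4 + (-1) = 2. So 0 ≥ 2, which is false.

Unsatisfiable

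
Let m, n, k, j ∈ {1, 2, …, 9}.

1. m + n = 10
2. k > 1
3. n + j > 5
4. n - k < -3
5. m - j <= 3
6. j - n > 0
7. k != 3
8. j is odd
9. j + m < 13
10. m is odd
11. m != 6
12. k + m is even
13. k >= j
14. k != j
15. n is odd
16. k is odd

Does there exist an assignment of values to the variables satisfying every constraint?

Setting (m, n, k, j) = (7, 3, 7, 5) satisfies everything: constraint 1: m + n = 10; constraint 3: n + j = 8, and the others follow.

Satisfiable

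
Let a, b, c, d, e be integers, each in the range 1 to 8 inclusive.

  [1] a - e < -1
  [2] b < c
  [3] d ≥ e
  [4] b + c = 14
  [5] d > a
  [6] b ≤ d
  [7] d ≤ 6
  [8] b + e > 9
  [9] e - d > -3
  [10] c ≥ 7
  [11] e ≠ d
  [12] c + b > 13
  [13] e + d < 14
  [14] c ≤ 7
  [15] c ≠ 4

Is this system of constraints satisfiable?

From constraints 6 and 7: b ≤ d ≤ 6. From constraint 14: c ≤ 7. Hence b + c ≤ 13. But constraint 4 requires b + c = 14, and 14 > 13. Contradiction.

Unsatisfiable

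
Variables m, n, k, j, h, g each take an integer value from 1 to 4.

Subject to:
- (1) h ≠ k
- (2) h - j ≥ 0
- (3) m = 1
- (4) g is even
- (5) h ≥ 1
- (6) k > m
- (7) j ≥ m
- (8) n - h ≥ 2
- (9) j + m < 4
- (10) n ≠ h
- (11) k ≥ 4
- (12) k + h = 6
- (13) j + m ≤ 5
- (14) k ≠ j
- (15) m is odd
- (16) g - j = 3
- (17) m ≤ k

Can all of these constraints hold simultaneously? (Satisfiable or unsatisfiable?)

Try m = 1, n = 4, k = 4, j = 1, h = 2, g = 4.
Check constraint 2: h - j = 1; constraint 8: n - h = 2. The remaining constraints are straightforward to verify.

Satisfiable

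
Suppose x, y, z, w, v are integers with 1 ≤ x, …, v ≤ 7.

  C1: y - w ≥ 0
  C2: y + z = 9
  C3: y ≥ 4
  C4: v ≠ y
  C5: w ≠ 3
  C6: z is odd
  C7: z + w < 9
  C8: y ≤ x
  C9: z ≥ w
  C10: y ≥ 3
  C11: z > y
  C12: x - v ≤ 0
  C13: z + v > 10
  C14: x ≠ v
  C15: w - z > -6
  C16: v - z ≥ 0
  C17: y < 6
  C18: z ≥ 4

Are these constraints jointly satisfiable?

The assignment x = 4, y = 4, z = 5, w = 1, v = 6 works:
  constraint 1 holds since y - w = 3.
  constraint 2 holds since y + z = 9.
The rest check out directly.

Satisfiable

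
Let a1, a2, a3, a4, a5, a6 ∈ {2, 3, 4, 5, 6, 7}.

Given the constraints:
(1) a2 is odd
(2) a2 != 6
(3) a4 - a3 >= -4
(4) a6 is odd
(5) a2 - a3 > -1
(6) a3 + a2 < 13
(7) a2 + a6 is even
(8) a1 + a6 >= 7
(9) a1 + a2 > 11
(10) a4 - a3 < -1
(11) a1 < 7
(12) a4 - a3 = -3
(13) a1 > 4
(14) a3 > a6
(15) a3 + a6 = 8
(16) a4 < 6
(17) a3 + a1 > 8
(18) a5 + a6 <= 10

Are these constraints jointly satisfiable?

Satisfiable

The assignment a1 = 5, a2 = 7, a3 = 5, a4 = 2, a5 = 5, a6 = 3 works:
  constraint 3 holds since a4 - a3 = -3.
  constraint 5 holds since a2 - a3 = 2.
The rest check out directly.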